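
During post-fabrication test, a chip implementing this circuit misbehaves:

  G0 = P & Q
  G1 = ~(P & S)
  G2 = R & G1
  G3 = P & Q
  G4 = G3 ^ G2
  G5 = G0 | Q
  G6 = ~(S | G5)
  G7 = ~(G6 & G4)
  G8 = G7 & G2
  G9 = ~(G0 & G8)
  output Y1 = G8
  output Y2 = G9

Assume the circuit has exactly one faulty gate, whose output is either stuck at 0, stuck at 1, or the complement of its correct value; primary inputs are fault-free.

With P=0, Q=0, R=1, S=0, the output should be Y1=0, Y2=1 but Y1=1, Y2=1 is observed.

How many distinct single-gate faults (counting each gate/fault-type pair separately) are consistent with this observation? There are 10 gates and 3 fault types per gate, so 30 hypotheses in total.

12

Fault-free: G0=0, G1=1, G2=1, G3=0, G4=1, G5=0, G6=1, G7=0, G8=0, G9=1 → Y1=0, Y2=1. Observed Y1=1, Y2=1.
  G0: none of the 3 fault types match ✗
  G1: none of the 3 fault types match ✗
  G2: none of the 3 fault types match ✗
  G3: stuck-at-1, inverted output ✓; others ✗
  G4: stuck-at-0, inverted output ✓; others ✗
  G5: stuck-at-1, inverted output ✓; others ✗
  G6: stuck-at-0, inverted output ✓; others ✗
  G7: stuck-at-1, inverted output ✓; others ✗
  G8: stuck-at-1, inverted output ✓; others ✗
  G9: none of the 3 fault types match ✗
Consistent faults: {G3 stuck-at-1, G3 inverted output, G4 stuck-at-0, G4 inverted output, G5 stuck-at-1, G5 inverted output, G6 stuck-at-0, G6 inverted output, G7 stuck-at-1, G7 inverted output, G8 stuck-at-1, G8 inverted output} — 12 in all.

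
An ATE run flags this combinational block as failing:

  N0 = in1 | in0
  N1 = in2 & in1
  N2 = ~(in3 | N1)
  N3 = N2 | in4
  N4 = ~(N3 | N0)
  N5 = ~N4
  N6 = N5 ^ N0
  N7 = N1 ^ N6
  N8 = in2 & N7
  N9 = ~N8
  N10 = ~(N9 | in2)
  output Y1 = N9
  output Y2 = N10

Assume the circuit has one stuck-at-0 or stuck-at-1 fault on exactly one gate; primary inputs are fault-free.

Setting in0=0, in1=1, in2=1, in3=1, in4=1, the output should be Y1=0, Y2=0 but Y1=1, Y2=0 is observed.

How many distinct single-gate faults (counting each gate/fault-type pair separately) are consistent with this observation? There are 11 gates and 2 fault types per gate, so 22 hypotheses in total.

Fault-free: N0=1, N1=1, N2=0, N3=1, N4=0, N5=1, N6=0, N7=1, N8=1, N9=0, N10=0 → Y1=0, Y2=0. Observed Y1=1, Y2=0.
  N0: stuck-at-0 ✓; others ✗
  N1: stuck-at-0 ✓; others ✗
  N2: none of the 2 fault types match ✗
  N3: none of the 2 fault types match ✗
  N4: stuck-at-1 ✓; others ✗
  N5: stuck-at-0 ✓; others ✗
  N6: stuck-at-1 ✓; others ✗
  N7: stuck-at-0 ✓; others ✗
  N8: stuck-at-0 ✓; others ✗
  N9: stuck-at-1 ✓; others ✗
  N10: none of the 2 fault types match ✗
Consistent faults: {N0 stuck-at-0, N1 stuck-at-0, N4 stuck-at-1, N5 stuck-at-0, N6 stuck-at-1, N7 stuck-at-0, N8 stuck-at-0, N9 stuck-at-1} — 8 in all.

8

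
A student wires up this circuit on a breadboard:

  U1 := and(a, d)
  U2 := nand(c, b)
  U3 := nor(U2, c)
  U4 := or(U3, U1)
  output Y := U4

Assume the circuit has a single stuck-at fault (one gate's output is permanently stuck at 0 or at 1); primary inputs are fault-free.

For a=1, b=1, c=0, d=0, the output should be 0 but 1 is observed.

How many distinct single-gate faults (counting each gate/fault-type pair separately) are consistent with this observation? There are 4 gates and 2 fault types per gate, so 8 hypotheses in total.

Fault-free: U1=0, U2=1, U3=0, U4=0 → 0. Observed 1.
  U1 stuck-at-0: output 0 ✗
  U1 stuck-at-1: output 1 ✓
  U2 stuck-at-0: output 1 ✓
  U2 stuck-at-1: output 0 ✗
  U3 stuck-at-0: output 0 ✗
  U3 stuck-at-1: output 1 ✓
  U4 stuck-at-0: output 0 ✗
  U4 stuck-at-1: output 1 ✓
Consistent faults: {U1 stuck-at-1, U2 stuck-at-0, U3 stuck-at-1, U4 stuck-at-1} — 4 in all.

4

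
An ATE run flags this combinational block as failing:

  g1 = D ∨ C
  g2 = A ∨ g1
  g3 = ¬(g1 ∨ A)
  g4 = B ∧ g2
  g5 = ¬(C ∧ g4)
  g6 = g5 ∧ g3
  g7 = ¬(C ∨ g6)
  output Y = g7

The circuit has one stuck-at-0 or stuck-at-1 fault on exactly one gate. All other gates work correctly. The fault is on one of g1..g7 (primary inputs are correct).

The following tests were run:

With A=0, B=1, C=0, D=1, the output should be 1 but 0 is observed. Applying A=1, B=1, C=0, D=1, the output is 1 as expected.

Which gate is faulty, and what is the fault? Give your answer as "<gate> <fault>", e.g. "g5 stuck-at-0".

Fault-free values for test 1 (A=0, B=1, C=0, D=1): g1=1, g2=1, g3=0, g4=1, g5=1, g6=0, g7=1, giving Y=1. Observed 0.
Test 1: faults giving observed 0 are {g1 stuck-at-0, g3 stuck-at-1, g6 stuck-at-1, g7 stuck-at-0}.
Test 2 (A=1, B=1, C=0, D=1): fault-free g1=1, g2=1, g3=0, g4=1, g5=1, g6=0, g7=1 → 1; observed 1. Eliminates g3 stuck-at-1, g6 stuck-at-1, g7 stuck-at-0.
Only g1 stuck-at-0 is consistent with every test.

g1 stuck-at-0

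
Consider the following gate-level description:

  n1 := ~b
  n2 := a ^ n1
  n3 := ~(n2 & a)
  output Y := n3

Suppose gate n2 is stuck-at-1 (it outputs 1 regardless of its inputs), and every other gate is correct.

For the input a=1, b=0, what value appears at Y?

Propagate with n2 forced: n1=1, n2=1 [stuck-at-1], n3=0.
So Y = 0. (Without the fault it would be 1.)

0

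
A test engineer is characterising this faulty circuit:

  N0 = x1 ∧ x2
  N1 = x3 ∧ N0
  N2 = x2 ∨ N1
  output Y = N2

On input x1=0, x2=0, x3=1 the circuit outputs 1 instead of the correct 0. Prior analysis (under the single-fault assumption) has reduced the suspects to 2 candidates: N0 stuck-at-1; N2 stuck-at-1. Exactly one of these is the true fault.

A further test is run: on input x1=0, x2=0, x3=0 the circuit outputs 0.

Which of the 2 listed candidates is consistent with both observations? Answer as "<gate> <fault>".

N0 stuck-at-1

Evaluate each candidate on input x1=0, x2=0, x3=0:
  N0 stuck-at-1: N0=1 [stuck-at-1], N1=0, N2=0 → 0 — matches
  N2 stuck-at-1: N0=0, N1=0, N2=1 [stuck-at-1] → 1 — eliminated
Only N0 stuck-at-1 reproduces the observed 0.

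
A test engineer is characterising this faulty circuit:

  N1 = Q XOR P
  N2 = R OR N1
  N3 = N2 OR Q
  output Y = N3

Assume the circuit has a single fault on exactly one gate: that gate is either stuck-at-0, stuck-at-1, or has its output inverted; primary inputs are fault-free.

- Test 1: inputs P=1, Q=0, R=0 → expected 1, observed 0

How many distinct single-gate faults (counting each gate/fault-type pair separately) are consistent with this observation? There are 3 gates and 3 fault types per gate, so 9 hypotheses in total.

Fault-free: N1=1, N2=1, N3=1 → 1. Observed 0.
  N1 stuck-at-0: output 0 ✓
  N1 stuck-at-1: output 1 ✗
  N1 inverted output: output 0 ✓
  N2 stuck-at-0: output 0 ✓
  N2 stuck-at-1: output 1 ✗
  N2 inverted output: output 0 ✓
  N3 stuck-at-0: output 0 ✓
  N3 stuck-at-1: output 1 ✗
  N3 inverted output: output 0 ✓
Consistent faults: {N1 stuck-at-0, N1 inverted output, N2 stuck-at-0, N2 inverted output, N3 stuck-at-0, N3 inverted output} — 6 in all.

6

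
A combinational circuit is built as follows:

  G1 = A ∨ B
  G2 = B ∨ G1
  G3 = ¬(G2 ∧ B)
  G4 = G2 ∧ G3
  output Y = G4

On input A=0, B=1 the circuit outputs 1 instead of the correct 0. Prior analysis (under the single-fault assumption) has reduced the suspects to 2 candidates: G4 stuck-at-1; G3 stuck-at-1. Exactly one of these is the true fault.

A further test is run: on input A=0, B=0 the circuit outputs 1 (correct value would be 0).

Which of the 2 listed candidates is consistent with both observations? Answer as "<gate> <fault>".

Evaluate each candidate on input A=0, B=0:
  G4 stuck-at-1: G1=0, G2=0, G3=1, G4=1 [stuck-at-1] → 1 — matches
  G3 stuck-at-1: G1=0, G2=0, G3=1 [stuck-at-1], G4=0 → 0 — eliminated
Only G4 stuck-at-1 reproduces the observed 1.

G4 stuck-at-1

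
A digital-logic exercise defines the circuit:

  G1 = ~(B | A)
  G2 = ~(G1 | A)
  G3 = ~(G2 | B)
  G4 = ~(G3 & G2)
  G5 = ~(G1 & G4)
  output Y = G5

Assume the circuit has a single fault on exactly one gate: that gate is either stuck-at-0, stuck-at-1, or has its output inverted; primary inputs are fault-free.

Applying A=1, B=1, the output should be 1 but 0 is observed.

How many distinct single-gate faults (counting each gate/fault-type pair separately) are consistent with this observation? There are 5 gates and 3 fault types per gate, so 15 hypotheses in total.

Fault-free: G1=0, G2=0, G3=0, G4=1, G5=1 → 1. Observed 0.
  G1: stuck-at-1, inverted output ✓; others ✗
  G2: none of the 3 fault types match ✗
  G3: none of the 3 fault types match ✗
  G4: none of the 3 fault types match ✗
  G5: stuck-at-0, inverted output ✓; others ✗
Consistent faults: {G1 stuck-at-1, G1 inverted output, G5 stuck-at-0, G5 inverted output} — 4 in all.

4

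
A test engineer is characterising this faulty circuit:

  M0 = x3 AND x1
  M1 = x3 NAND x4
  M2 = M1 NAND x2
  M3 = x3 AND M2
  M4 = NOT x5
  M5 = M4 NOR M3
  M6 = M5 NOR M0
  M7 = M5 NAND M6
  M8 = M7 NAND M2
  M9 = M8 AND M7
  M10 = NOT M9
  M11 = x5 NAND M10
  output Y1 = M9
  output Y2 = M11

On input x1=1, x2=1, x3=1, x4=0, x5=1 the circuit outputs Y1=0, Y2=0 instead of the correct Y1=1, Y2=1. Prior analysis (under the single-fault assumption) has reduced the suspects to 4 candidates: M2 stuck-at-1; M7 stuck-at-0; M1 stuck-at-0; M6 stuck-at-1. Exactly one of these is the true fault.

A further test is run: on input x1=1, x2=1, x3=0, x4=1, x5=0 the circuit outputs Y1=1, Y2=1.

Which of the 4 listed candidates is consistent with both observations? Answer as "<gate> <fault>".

Evaluate each candidate on input x1=1, x2=1, x3=0, x4=1, x5=0:
  M2 stuck-at-1: M0=0, M1=1, M2=1 [stuck-at-1], M3=0, M4=1, M5=0, M6=1, M7=1, M8=0, M9=0, M10=1, M11=1 → Y1=0, Y2=1 — eliminated
  M7 stuck-at-0: M0=0, M1=1, M2=0, M3=0, M4=1, M5=0, M6=1, M7=0 [stuck-at-0], M8=1, M9=0, M10=1, M11=1 → Y1=0, Y2=1 — eliminated
  M1 stuck-at-0: M0=0, M1=0 [stuck-at-0], M2=1, M3=0, M4=1, M5=0, M6=1, M7=1, M8=0, M9=0, M10=1, M11=1 → Y1=0, Y2=1 — eliminated
  M6 stuck-at-1: M0=0, M1=1, M2=0, M3=0, M4=1, M5=0, M6=1 [stuck-at-1], M7=1, M8=1, M9=1, M10=0, M11=1 → Y1=1, Y2=1 — matches
Only M6 stuck-at-1 reproduces the observed Y1=1, Y2=1.

M6 stuck-at-1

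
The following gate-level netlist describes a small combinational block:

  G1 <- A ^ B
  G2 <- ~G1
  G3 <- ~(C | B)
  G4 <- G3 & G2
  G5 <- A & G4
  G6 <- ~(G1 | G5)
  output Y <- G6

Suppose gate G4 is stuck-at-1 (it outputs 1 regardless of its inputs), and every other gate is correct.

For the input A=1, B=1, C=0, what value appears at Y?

0

Propagate with G4 forced: G1=0, G2=1, G3=0, G4=1 [stuck-at-1], G5=1, G6=0.
So Y = 0. (Without the fault it would be 1.)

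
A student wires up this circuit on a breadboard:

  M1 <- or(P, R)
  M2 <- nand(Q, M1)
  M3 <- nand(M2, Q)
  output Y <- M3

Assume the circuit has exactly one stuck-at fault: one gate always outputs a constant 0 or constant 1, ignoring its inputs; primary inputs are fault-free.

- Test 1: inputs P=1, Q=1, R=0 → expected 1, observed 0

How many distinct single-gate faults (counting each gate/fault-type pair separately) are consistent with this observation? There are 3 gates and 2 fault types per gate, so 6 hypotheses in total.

3

Fault-free: M1=1, M2=0, M3=1 → 1. Observed 0.
  M1 stuck-at-0: output 0 ✓
  M1 stuck-at-1: output 1 ✗
  M2 stuck-at-0: output 1 ✗
  M2 stuck-at-1: output 0 ✓
  M3 stuck-at-0: output 0 ✓
  M3 stuck-at-1: output 1 ✗
Consistent faults: {M1 stuck-at-0, M2 stuck-at-1, M3 stuck-at-0} — 3 in all.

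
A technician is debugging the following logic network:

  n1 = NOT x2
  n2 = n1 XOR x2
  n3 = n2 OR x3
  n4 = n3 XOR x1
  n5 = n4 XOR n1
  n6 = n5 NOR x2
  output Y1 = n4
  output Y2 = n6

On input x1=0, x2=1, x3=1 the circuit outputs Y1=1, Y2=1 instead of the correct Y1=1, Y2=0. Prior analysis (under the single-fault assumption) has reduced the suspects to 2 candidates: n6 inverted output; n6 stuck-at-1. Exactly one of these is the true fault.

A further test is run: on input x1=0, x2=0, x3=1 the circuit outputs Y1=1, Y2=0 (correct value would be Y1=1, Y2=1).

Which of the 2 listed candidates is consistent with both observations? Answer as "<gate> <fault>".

Evaluate each candidate on input x1=0, x2=0, x3=1:
  n6 inverted output: n1=1, n2=1, n3=1, n4=1, n5=0, n6=0 [inverted output] → Y1=1, Y2=0 — matches
  n6 stuck-at-1: n1=1, n2=1, n3=1, n4=1, n5=0, n6=1 [stuck-at-1] → Y1=1, Y2=1 — eliminated
Only n6 inverted output reproduces the observed Y1=1, Y2=0.

n6 inverted output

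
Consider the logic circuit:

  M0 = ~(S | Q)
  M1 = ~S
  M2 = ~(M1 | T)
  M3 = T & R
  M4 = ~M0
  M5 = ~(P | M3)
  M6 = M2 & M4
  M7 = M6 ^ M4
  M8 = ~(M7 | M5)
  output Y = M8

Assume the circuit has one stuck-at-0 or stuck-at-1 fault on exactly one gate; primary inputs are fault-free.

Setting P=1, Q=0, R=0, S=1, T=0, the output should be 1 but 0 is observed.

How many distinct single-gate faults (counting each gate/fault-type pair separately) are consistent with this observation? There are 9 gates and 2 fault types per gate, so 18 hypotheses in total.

Fault-free: M0=0, M1=0, M2=1, M3=0, M4=1, M5=0, M6=1, M7=0, M8=1 → 1. Observed 0.
  M0: none of the 2 fault types match ✗
  M1: stuck-at-1 ✓; others ✗
  M2: stuck-at-0 ✓; others ✗
  M3: none of the 2 fault types match ✗
  M4: none of the 2 fault types match ✗
  M5: stuck-at-1 ✓; others ✗
  M6: stuck-at-0 ✓; others ✗
  M7: stuck-at-1 ✓; others ✗
  M8: stuck-at-0 ✓; others ✗
Consistent faults: {M1 stuck-at-1, M2 stuck-at-0, M5 stuck-at-1, M6 stuck-at-0, M7 stuck-at-1, M8 stuck-at-0} — 6 in all.

6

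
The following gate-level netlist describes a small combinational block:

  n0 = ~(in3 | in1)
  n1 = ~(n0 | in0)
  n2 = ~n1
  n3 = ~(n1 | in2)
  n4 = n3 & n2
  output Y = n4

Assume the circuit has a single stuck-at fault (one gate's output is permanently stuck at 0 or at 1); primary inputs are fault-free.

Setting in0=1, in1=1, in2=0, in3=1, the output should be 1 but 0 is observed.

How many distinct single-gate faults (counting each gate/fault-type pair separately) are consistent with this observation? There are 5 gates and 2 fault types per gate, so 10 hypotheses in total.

4

Fault-free: n0=0, n1=0, n2=1, n3=1, n4=1 → 1. Observed 0.
  n0 stuck-at-0: output 1 ✗
  n0 stuck-at-1: output 1 ✗
  n1 stuck-at-0: output 1 ✗
  n1 stuck-at-1: output 0 ✓
  n2 stuck-at-0: output 0 ✓
  n2 stuck-at-1: output 1 ✗
  n3 stuck-at-0: output 0 ✓
  n3 stuck-at-1: output 1 ✗
  n4 stuck-at-0: output 0 ✓
  n4 stuck-at-1: output 1 ✗
Consistent faults: {n1 stuck-at-1, n2 stuck-at-0, n3 stuck-at-0, n4 stuck-at-0} — 4 in all.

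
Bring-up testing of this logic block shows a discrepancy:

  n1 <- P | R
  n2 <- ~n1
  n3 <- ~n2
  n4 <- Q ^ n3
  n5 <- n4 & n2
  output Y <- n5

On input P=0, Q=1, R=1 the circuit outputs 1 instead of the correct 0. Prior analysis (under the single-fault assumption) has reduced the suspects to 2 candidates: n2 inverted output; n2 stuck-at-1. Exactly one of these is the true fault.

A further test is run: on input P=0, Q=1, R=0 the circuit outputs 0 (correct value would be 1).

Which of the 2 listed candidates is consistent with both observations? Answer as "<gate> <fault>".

Evaluate each candidate on input P=0, Q=1, R=0:
  n2 inverted output: n1=0, n2=0 [inverted output], n3=1, n4=0, n5=0 → 0 — matches
  n2 stuck-at-1: n1=0, n2=1 [stuck-at-1], n3=0, n4=1, n5=1 → 1 — eliminated
Only n2 inverted output reproduces the observed 0.

n2 inverted output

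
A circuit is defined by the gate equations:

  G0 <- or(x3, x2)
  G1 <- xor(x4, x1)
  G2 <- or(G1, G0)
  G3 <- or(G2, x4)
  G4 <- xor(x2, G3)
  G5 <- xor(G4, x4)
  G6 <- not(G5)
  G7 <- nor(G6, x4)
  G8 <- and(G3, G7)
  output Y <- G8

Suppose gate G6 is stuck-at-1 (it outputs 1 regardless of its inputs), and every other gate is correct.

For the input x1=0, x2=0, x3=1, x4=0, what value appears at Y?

Propagate with G6 forced: G0=1, G1=0, G2=1, G3=1, G4=1, G5=1, G6=1 [stuck-at-1], G7=0, G8=0.
So Y = 0. (Without the fault it would be 1.)

0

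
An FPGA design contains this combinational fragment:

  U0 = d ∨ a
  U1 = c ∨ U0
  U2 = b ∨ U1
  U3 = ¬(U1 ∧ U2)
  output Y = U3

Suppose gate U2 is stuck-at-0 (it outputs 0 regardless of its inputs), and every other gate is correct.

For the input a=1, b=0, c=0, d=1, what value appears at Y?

Propagate with U2 forced: U0=1, U1=1, U2=0 [stuck-at-0], U3=1.
So Y = 1. (Without the fault it would be 0.)

1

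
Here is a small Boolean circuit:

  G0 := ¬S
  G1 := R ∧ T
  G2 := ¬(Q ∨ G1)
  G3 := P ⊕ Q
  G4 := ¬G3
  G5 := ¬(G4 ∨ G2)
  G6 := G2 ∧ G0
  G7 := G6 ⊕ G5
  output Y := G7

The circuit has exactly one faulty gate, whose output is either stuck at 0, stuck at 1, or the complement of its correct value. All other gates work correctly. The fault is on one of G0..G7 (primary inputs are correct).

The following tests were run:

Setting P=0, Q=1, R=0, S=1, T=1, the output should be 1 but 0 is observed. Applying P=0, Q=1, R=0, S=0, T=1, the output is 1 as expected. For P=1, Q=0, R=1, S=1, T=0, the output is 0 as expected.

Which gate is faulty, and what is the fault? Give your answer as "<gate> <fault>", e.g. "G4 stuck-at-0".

G2 stuck-at-1

Fault-free values for test 1 (P=0, Q=1, R=0, S=1, T=1): G0=0, G1=0, G2=0, G3=1, G4=0, G5=1, G6=0, G7=1, giving Y=1. Observed 0.
Test 1: faults giving observed 0 are {G2 stuck-at-1, G2 inverted output, G3 stuck-at-0, G3 inverted output, G4 stuck-at-1, G4 inverted output, G5 stuck-at-0, G5 inverted output, G6 stuck-at-1, G6 inverted output, G7 stuck-at-0, G7 inverted output}.
Test 2 (P=0, Q=1, R=0, S=0, T=1): fault-free G0=1, G1=0, G2=0, G3=1, G4=0, G5=1, G6=0, G7=1 → 1; observed 1. Eliminates G3 stuck-at-0, G3 inverted output, G4 stuck-at-1, G4 inverted output, G5 stuck-at-0, G5 inverted output, G6 stuck-at-1, G6 inverted output, G7 stuck-at-0, G7 inverted output.
Test 3 (P=1, Q=0, R=1, S=1, T=0): fault-free G0=0, G1=0, G2=1, G3=1, G4=0, G5=0, G6=0, G7=0 → 0; observed 0. Eliminates G2 inverted output.
Only G2 stuck-at-1 is consistent with every test.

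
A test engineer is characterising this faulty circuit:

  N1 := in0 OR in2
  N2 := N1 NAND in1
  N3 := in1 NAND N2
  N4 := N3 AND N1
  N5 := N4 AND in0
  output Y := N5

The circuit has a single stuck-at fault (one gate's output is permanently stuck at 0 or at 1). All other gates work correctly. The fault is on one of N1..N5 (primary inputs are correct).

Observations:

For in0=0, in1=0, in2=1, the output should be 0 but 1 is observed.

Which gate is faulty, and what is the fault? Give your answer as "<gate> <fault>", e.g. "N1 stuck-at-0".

N5 stuck-at-1

Fault-free values for test 1 (in0=0, in1=0, in2=1): N1=1, N2=1, N3=1, N4=1, N5=0, giving Y=0. Observed 1.
Test 1: faults giving observed 1 are {N5 stuck-at-1}.
Only N5 stuck-at-1 is consistent with every test.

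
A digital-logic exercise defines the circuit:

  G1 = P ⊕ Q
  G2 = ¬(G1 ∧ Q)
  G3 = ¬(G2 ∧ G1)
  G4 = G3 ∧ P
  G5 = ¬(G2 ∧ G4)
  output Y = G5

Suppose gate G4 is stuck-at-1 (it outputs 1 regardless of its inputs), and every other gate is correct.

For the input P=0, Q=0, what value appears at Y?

0

Propagate with G4 forced: G1=0, G2=1, G3=1, G4=1 [stuck-at-1], G5=0.
So Y = 0. (Without the fault it would be 1.)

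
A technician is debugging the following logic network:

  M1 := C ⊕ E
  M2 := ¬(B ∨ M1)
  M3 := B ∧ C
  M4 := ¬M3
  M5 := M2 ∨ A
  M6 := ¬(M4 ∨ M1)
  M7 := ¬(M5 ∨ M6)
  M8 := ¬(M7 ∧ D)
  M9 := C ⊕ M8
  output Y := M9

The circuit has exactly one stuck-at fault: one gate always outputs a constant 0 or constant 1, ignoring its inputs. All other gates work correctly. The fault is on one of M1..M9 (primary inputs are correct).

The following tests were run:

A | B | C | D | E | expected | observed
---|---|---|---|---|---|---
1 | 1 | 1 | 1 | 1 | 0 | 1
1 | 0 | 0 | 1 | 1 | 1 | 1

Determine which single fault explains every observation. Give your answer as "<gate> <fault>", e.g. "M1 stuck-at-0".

Fault-free values for test 1 (A=1, B=1, C=1, D=1, E=1): M1=0, M2=0, M3=1, M4=0, M5=1, M6=1, M7=0, M8=1, M9=0, giving Y=0. Observed 1.
Test 1: faults giving observed 1 are {M7 stuck-at-1, M8 stuck-at-0, M9 stuck-at-1}.
Test 2 (A=1, B=0, C=0, D=1, E=1): fault-free M1=1, M2=0, M3=0, M4=1, M5=1, M6=0, M7=0, M8=1, M9=1 → 1; observed 1. Eliminates M7 stuck-at-1, M8 stuck-at-0.
Only M9 stuck-at-1 is consistent with every test.

M9 stuck-at-1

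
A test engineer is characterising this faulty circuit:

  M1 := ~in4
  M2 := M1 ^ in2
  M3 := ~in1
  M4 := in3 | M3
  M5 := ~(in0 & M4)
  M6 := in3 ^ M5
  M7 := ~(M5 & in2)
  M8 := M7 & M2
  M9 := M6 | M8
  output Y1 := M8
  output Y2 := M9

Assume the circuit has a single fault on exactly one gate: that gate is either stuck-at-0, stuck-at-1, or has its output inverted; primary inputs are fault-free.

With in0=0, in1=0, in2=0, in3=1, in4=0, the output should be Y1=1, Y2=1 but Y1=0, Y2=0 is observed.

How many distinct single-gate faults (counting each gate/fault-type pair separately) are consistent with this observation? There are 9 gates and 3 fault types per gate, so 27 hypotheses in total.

Fault-free: M1=1, M2=1, M3=1, M4=1, M5=1, M6=0, M7=1, M8=1, M9=1 → Y1=1, Y2=1. Observed Y1=0, Y2=0.
  M1: stuck-at-0, inverted output ✓; others ✗
  M2: stuck-at-0, inverted output ✓; others ✗
  M3: none of the 3 fault types match ✗
  M4: none of the 3 fault types match ✗
  M5: none of the 3 fault types match ✗
  M6: none of the 3 fault types match ✗
  M7: stuck-at-0, inverted output ✓; others ✗
  M8: stuck-at-0, inverted output ✓; others ✗
  M9: none of the 3 fault types match ✗
Consistent faults: {M1 stuck-at-0, M1 inverted output, M2 stuck-at-0, M2 inverted output, M7 stuck-at-0, M7 inverted output, M8 stuck-at-0, M8 inverted output} — 8 in all.

8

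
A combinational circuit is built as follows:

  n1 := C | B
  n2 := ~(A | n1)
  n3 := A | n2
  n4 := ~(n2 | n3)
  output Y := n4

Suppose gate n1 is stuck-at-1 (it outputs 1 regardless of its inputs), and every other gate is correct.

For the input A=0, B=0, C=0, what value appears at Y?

1

Propagate with n1 forced: n1=1 [stuck-at-1], n2=0, n3=0, n4=1.
So Y = 1. (Without the fault it would be 0.)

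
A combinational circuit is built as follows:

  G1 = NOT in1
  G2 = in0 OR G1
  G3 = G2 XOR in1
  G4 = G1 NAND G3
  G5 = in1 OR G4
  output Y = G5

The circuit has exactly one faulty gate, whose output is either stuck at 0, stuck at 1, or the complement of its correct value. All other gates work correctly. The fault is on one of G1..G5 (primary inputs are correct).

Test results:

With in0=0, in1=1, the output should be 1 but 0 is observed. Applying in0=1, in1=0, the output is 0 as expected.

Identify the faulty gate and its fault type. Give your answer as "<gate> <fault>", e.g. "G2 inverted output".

Fault-free values for test 1 (in0=0, in1=1): G1=0, G2=0, G3=1, G4=1, G5=1, giving Y=1. Observed 0.
Test 1: faults giving observed 0 are {G5 stuck-at-0, G5 inverted output}.
Test 2 (in0=1, in1=0): fault-free G1=1, G2=1, G3=1, G4=0, G5=0 → 0; observed 0. Eliminates G5 inverted output.
Only G5 stuck-at-0 is consistent with every test.

G5 stuck-at-0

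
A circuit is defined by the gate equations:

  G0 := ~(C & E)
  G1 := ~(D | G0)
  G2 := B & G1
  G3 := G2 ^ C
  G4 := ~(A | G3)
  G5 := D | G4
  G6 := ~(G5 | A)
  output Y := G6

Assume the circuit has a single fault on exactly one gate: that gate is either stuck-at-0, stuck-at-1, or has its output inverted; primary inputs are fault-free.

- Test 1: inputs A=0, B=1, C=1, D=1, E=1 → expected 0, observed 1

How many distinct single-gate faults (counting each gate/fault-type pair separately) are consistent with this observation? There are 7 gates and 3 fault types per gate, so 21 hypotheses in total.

4

Fault-free: G0=0, G1=0, G2=0, G3=1, G4=0, G5=1, G6=0 → 0. Observed 1.
  G0: none of the 3 fault types match ✗
  G1: none of the 3 fault types match ✗
  G2: none of the 3 fault types match ✗
  G3: none of the 3 fault types match ✗
  G4: none of the 3 fault types match ✗
  G5: stuck-at-0, inverted output ✓; others ✗
  G6: stuck-at-1, inverted output ✓; others ✗
Consistent faults: {G5 stuck-at-0, G5 inverted output, G6 stuck-at-1, G6 inverted output} — 4 in all.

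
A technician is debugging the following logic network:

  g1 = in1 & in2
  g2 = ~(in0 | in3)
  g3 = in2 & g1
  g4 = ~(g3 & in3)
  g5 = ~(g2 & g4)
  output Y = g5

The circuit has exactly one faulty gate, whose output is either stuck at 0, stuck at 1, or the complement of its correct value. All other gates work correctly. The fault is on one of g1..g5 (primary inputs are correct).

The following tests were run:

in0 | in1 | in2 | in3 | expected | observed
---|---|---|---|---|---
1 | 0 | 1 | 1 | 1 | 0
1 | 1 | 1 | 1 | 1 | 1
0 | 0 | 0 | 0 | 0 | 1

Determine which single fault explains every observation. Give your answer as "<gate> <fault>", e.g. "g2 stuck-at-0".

g2 inverted output

Fault-free values for test 1 (in0=1, in1=0, in2=1, in3=1): g1=0, g2=0, g3=0, g4=1, g5=1, giving Y=1. Observed 0.
Test 1: faults giving observed 0 are {g2 stuck-at-1, g2 inverted output, g5 stuck-at-0, g5 inverted output}.
Test 2 (in0=1, in1=1, in2=1, in3=1): fault-free g1=1, g2=0, g3=1, g4=0, g5=1 → 1; observed 1. Eliminates g5 stuck-at-0, g5 inverted output.
Test 3 (in0=0, in1=0, in2=0, in3=0): fault-free g1=0, g2=1, g3=0, g4=1, g5=0 → 0; observed 1. Eliminates g2 stuck-at-1.
Only g2 inverted output is consistent with every test.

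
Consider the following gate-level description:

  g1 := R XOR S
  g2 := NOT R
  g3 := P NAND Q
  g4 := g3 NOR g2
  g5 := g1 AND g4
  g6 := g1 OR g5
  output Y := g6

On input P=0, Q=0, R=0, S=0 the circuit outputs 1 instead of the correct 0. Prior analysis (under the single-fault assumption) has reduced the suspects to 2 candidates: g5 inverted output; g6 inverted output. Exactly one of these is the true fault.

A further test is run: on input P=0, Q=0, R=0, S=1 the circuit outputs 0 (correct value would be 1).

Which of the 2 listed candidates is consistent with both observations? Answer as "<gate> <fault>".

g6 inverted output

Evaluate each candidate on input P=0, Q=0, R=0, S=1:
  g5 inverted output: g1=1, g2=1, g3=1, g4=0, g5=1 [inverted output], g6=1 → 1 — eliminated
  g6 inverted output: g1=1, g2=1, g3=1, g4=0, g5=0, g6=0 [inverted output] → 0 — matches
Only g6 inverted output reproduces the observed 0.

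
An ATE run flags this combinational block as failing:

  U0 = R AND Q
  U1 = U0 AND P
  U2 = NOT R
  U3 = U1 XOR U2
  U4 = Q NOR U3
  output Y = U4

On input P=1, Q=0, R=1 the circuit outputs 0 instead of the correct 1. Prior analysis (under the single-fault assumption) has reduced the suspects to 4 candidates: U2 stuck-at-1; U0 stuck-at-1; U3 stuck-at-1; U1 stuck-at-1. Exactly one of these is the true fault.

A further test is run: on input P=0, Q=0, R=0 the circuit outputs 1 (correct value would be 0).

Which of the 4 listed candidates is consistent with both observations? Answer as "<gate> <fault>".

U1 stuck-at-1

Evaluate each candidate on input P=0, Q=0, R=0:
  U2 stuck-at-1: U0=0, U1=0, U2=1 [stuck-at-1], U3=1, U4=0 → 0 — eliminated
  U0 stuck-at-1: U0=1 [stuck-at-1], U1=0, U2=1, U3=1, U4=0 → 0 — eliminated
  U3 stuck-at-1: U0=0, U1=0, U2=1, U3=1 [stuck-at-1], U4=0 → 0 — eliminated
  U1 stuck-at-1: U0=0, U1=1 [stuck-at-1], U2=1, U3=0, U4=1 → 1 — matches
Only U1 stuck-at-1 reproduces the observed 1.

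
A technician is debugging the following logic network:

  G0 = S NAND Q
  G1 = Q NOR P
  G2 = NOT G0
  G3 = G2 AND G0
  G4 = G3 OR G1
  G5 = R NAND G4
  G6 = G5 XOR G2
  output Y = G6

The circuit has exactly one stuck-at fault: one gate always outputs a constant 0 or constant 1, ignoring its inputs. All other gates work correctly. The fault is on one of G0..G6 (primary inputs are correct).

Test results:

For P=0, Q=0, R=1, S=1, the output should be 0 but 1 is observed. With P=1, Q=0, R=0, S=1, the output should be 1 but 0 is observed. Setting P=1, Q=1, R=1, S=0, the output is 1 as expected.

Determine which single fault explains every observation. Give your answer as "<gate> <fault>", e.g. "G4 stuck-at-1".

Fault-free values for test 1 (P=0, Q=0, R=1, S=1): G0=1, G1=1, G2=0, G3=0, G4=1, G5=0, G6=0, giving Y=0. Observed 1.
Test 1: faults giving observed 1 are {G0 stuck-at-0, G1 stuck-at-0, G2 stuck-at-1, G4 stuck-at-0, G5 stuck-at-1, G6 stuck-at-1}.
Test 2 (P=1, Q=0, R=0, S=1): fault-free G0=1, G1=0, G2=0, G3=0, G4=0, G5=1, G6=1 → 1; observed 0. Eliminates G1 stuck-at-0, G4 stuck-at-0, G5 stuck-at-1, G6 stuck-at-1.
Test 3 (P=1, Q=1, R=1, S=0): fault-free G0=1, G1=0, G2=0, G3=0, G4=0, G5=1, G6=1 → 1; observed 1. Eliminates G0 stuck-at-0.
Only G2 stuck-at-1 is consistent with every test.

G2 stuck-at-1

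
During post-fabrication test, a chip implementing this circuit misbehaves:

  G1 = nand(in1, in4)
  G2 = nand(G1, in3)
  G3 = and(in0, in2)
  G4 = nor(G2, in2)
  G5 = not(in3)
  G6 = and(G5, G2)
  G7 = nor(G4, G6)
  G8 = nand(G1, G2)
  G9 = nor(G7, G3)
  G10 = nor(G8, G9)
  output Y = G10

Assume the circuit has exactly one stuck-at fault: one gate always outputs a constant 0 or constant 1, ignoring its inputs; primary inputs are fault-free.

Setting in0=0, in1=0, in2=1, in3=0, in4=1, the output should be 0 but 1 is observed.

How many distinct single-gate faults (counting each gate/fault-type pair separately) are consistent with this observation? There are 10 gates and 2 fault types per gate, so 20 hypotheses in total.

Fault-free: G1=1, G2=1, G3=0, G4=0, G5=1, G6=1, G7=0, G8=0, G9=1, G10=0 → 0. Observed 1.
  G1: none of the 2 fault types match ✗
  G2: none of the 2 fault types match ✗
  G3: stuck-at-1 ✓; others ✗
  G4: none of the 2 fault types match ✗
  G5: stuck-at-0 ✓; others ✗
  G6: stuck-at-0 ✓; others ✗
  G7: stuck-at-1 ✓; others ✗
  G8: none of the 2 fault types match ✗
  G9: stuck-at-0 ✓; others ✗
  G10: stuck-at-1 ✓; others ✗
Consistent faults: {G3 stuck-at-1, G5 stuck-at-0, G6 stuck-at-0, G7 stuck-at-1, G9 stuck-at-0, G10 stuck-at-1} — 6 in all.

6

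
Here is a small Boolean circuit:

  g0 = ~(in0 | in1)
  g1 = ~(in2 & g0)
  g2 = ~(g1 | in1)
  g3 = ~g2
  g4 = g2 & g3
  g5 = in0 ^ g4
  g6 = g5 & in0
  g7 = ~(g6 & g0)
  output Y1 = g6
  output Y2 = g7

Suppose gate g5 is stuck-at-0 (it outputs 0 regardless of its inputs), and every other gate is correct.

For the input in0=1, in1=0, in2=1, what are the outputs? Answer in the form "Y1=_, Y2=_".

Y1=0, Y2=1

Propagate with g5 forced: g0=0, g1=1, g2=0, g3=1, g4=0, g5=0 [stuck-at-0], g6=0, g7=1.
So the outputs are Y1=0, Y2=1. (Without the fault they would be Y1=1, Y2=1.)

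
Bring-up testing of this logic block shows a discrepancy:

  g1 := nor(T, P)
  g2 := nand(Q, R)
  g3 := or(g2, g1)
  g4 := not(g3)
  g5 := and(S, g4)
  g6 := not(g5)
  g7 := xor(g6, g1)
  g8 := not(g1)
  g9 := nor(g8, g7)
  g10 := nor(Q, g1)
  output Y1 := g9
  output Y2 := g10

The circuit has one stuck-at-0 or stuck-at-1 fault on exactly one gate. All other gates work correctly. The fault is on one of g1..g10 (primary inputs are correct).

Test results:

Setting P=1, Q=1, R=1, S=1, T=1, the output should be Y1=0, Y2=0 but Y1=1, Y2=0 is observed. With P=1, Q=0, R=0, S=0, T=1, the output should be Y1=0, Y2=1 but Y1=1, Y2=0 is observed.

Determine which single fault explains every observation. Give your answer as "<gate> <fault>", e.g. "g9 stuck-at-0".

Fault-free values for test 1 (P=1, Q=1, R=1, S=1, T=1): g1=0, g2=0, g3=0, g4=1, g5=1, g6=0, g7=0, g8=1, g9=0, g10=0, giving Y1=0, Y2=0. Observed Y1=1, Y2=0.
Test 1: faults giving observed Y1=1, Y2=0 are {g1 stuck-at-1, g8 stuck-at-0, g9 stuck-at-1}.
Test 2 (P=1, Q=0, R=0, S=0, T=1): fault-free g1=0, g2=1, g3=1, g4=0, g5=0, g6=1, g7=1, g8=1, g9=0, g10=1 → Y1=0, Y2=1; observed Y1=1, Y2=0. Eliminates g8 stuck-at-0, g9 stuck-at-1.
Only g1 stuck-at-1 is consistent with every test.

g1 stuck-at-1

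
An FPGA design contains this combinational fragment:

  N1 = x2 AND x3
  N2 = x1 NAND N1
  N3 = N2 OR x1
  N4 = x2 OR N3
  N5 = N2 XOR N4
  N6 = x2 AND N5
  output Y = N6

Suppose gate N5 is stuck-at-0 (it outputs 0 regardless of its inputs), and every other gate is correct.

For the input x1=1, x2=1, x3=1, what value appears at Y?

0

Propagate with N5 forced: N1=1, N2=0, N3=1, N4=1, N5=0 [stuck-at-0], N6=0.
So Y = 0. (Without the fault it would be 1.)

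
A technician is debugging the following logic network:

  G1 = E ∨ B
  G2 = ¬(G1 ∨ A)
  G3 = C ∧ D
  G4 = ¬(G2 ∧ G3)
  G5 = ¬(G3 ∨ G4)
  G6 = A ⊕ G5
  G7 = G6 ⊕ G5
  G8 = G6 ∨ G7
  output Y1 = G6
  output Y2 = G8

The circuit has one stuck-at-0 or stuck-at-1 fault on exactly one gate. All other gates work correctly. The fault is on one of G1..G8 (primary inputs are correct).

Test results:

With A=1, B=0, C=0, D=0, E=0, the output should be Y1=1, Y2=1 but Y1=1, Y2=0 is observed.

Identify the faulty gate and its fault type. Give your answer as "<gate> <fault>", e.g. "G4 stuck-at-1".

Fault-free values for test 1 (A=1, B=0, C=0, D=0, E=0): G1=0, G2=0, G3=0, G4=1, G5=0, G6=1, G7=1, G8=1, giving Y1=1, Y2=1. Observed Y1=1, Y2=0.
Test 1: faults giving observed Y1=1, Y2=0 are {G8 stuck-at-0}.
Only G8 stuck-at-0 is consistent with every test.

G8 stuck-at-0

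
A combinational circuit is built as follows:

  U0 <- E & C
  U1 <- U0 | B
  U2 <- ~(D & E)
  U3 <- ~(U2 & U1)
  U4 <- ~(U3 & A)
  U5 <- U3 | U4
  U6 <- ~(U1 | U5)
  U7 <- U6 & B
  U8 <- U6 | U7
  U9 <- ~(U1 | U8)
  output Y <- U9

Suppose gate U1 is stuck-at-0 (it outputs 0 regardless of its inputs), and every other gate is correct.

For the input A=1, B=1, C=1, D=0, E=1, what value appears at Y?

Propagate with U1 forced: U0=1, U1=0 [stuck-at-0], U2=1, U3=1, U4=0, U5=1, U6=0, U7=0, U8=0, U9=1.
So Y = 1. (Without the fault it would be 0.)

1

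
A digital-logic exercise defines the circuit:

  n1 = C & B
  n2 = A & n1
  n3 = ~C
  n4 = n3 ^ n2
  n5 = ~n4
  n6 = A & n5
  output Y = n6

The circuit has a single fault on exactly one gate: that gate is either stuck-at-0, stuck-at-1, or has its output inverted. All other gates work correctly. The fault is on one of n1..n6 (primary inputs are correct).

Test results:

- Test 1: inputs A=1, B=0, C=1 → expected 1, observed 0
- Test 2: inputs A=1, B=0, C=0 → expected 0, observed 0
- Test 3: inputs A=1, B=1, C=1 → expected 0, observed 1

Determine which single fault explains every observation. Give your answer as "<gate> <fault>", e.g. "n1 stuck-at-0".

Fault-free values for test 1 (A=1, B=0, C=1): n1=0, n2=0, n3=0, n4=0, n5=1, n6=1, giving Y=1. Observed 0.
Test 1: faults giving observed 0 are {n1 stuck-at-1, n1 inverted output, n2 stuck-at-1, n2 inverted output, n3 stuck-at-1, n3 inverted output, n4 stuck-at-1, n4 inverted output, n5 stuck-at-0, n5 inverted output, n6 stuck-at-0, n6 inverted output}.
Test 2 (A=1, B=0, C=0): fault-free n1=0, n2=0, n3=1, n4=1, n5=0, n6=0 → 0; observed 0. Eliminates n1 stuck-at-1, n1 inverted output, n2 stuck-at-1, n2 inverted output, n3 inverted output, n4 inverted output, n5 inverted output, n6 inverted output.
Test 3 (A=1, B=1, C=1): fault-free n1=1, n2=1, n3=0, n4=1, n5=0, n6=0 → 0; observed 1. Eliminates n4 stuck-at-1, n5 stuck-at-0, n6 stuck-at-0.
Only n3 stuck-at-1 is consistent with every test.

n3 stuck-at-1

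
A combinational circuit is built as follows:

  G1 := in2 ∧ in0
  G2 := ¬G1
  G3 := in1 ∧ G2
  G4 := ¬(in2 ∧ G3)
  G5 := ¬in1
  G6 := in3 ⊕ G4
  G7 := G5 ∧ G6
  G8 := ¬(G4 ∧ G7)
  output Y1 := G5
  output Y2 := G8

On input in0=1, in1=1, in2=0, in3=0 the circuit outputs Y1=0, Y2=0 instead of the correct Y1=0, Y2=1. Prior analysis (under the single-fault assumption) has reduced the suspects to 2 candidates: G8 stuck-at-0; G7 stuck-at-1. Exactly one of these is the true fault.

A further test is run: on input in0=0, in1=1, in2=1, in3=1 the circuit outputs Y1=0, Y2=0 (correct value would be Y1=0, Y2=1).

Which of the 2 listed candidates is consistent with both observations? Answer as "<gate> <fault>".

G8 stuck-at-0

Evaluate each candidate on input in0=0, in1=1, in2=1, in3=1:
  G8 stuck-at-0: G1=0, G2=1, G3=1, G4=0, G5=0, G6=1, G7=0, G8=0 [stuck-at-0] → Y1=0, Y2=0 — matches
  G7 stuck-at-1: G1=0, G2=1, G3=1, G4=0, G5=0, G6=1, G7=1 [stuck-at-1], G8=1 → Y1=0, Y2=1 — eliminated
Only G8 stuck-at-0 reproduces the observed Y1=0, Y2=0.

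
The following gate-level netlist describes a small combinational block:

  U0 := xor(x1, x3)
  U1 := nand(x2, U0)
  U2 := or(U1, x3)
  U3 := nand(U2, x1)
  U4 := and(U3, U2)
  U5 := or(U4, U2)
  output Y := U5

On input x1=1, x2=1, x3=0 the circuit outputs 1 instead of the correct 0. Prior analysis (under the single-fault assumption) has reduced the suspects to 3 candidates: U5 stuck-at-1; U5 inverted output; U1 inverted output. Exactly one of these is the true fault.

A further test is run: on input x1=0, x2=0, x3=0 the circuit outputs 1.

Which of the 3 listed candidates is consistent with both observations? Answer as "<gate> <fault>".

Evaluate each candidate on input x1=0, x2=0, x3=0:
  U5 stuck-at-1: U0=0, U1=1, U2=1, U3=1, U4=1, U5=1 [stuck-at-1] → 1 — matches
  U5 inverted output: U0=0, U1=1, U2=1, U3=1, U4=1, U5=0 [inverted output] → 0 — eliminated
  U1 inverted output: U0=0, U1=0 [inverted output], U2=0, U3=1, U4=0, U5=0 → 0 — eliminated
Only U5 stuck-at-1 reproduces the observed 1.

U5 stuck-at-1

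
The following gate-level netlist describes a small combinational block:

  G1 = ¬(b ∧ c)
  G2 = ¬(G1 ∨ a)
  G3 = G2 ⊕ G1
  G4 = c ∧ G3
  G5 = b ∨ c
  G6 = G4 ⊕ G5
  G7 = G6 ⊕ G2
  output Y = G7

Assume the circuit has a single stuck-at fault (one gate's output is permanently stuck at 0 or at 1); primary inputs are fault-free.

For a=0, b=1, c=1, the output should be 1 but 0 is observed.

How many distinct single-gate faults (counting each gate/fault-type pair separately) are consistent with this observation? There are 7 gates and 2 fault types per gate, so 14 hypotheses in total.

6

Fault-free: G1=0, G2=1, G3=1, G4=1, G5=1, G6=0, G7=1 → 1. Observed 0.
  G1 stuck-at-0: output 1 ✗
  G1 stuck-at-1: output 0 ✓
  G2 stuck-at-0: output 1 ✗
  G2 stuck-at-1: output 1 ✗
  G3 stuck-at-0: output 0 ✓
  G3 stuck-at-1: output 1 ✗
  G4 stuck-at-0: output 0 ✓
  G4 stuck-at-1: output 1 ✗
  G5 stuck-at-0: output 0 ✓
  G5 stuck-at-1: output 1 ✗
  G6 stuck-at-0: output 1 ✗
  G6 stuck-at-1: output 0 ✓
  G7 stuck-at-0: output 0 ✓
  G7 stuck-at-1: output 1 ✗
Consistent faults: {G1 stuck-at-1, G3 stuck-at-0, G4 stuck-at-0, G5 stuck-at-0, G6 stuck-at-1, G7 stuck-at-0} — 6 in all.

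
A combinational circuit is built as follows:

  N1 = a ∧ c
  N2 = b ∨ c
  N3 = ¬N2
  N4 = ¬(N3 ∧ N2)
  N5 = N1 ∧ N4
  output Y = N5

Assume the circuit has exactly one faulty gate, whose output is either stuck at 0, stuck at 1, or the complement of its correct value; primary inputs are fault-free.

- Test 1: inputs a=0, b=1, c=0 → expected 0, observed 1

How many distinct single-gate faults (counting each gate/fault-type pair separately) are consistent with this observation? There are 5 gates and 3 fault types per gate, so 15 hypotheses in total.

4

Fault-free: N1=0, N2=1, N3=0, N4=1, N5=0 → 0. Observed 1.
  N1: stuck-at-1, inverted output ✓; others ✗
  N2: none of the 3 fault types match ✗
  N3: none of the 3 fault types match ✗
  N4: none of the 3 fault types match ✗
  N5: stuck-at-1, inverted output ✓; others ✗
Consistent faults: {N1 stuck-at-1, N1 inverted output, N5 stuck-at-1, N5 inverted output} — 4 in all.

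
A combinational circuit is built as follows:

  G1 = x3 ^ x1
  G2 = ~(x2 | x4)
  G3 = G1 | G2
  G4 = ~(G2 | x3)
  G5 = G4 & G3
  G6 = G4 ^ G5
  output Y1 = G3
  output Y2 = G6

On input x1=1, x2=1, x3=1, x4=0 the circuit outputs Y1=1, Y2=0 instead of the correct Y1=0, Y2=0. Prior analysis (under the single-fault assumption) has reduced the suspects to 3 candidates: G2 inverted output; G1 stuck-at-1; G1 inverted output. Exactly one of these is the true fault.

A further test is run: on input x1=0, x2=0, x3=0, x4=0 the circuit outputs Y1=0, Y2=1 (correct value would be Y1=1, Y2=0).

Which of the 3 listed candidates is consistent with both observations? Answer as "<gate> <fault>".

Evaluate each candidate on input x1=0, x2=0, x3=0, x4=0:
  G2 inverted output: G1=0, G2=0 [inverted output], G3=0, G4=1, G5=0, G6=1 → Y1=0, Y2=1 — matches
  G1 stuck-at-1: G1=1 [stuck-at-1], G2=1, G3=1, G4=0, G5=0, G6=0 → Y1=1, Y2=0 — eliminated
  G1 inverted output: G1=1 [inverted output], G2=1, G3=1, G4=0, G5=0, G6=0 → Y1=1, Y2=0 — eliminated
Only G2 inverted output reproduces the observed Y1=0, Y2=1.

G2 inverted output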